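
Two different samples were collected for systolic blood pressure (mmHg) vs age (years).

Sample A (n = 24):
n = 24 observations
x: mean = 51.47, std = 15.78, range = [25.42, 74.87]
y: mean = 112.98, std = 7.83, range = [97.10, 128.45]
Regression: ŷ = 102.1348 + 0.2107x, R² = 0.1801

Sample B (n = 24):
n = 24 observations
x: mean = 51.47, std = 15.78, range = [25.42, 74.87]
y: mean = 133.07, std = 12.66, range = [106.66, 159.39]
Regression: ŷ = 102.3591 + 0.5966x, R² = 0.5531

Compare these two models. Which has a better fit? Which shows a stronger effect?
Model B has the better fit (R² = 0.5531 vs 0.1801). Model B shows the stronger effect (|β₁| = 0.5966 vs 0.2107).

Model Comparison:

Which explains more variance? (R²)
- Model A: R² = 0.1801 → 18.01% of variance in blood pressure explained
- Model B: R² = 0.5531 → 55.31% of variance in blood pressure explained
- 0.5531 > 0.1801 → Model B has the better fit

Strength of effect — compare |β₁|:
- Model A: β₁ = 0.2107 → predicted blood pressure rises 0.2107 mmHg per additional year of age
- Model B: β₁ = 0.5966 → predicted blood pressure rises 0.5966 mmHg per additional year of age
- |0.2107| < |0.5966| → Model B shows the stronger marginal effect

Note: A better fit (higher R²) doesn't necessarily mean a more important relationship.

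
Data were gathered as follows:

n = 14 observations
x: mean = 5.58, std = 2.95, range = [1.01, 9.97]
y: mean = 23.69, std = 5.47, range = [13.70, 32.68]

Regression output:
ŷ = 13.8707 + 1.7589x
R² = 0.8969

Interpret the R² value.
About 89.69% of the variability in y is accounted for by the regression on x (R² = 0.8969) — a strong linear fit.

The coefficient of determination R² is the fraction of the total variation in y that the fitted line accounts for.

Here R² = 0.8969:
- Explained: 89.69% of the variation in y
- Unexplained (residual): 100% − 89.69% = 10.31%
- Rule of thumb (below 0.3 weak; 0.3 to below 0.7 moderate; 0.7 and above strong) → strong

Equivalently, for simple linear regression R² = r², so |r| = √0.8969 ≈ 0.9470.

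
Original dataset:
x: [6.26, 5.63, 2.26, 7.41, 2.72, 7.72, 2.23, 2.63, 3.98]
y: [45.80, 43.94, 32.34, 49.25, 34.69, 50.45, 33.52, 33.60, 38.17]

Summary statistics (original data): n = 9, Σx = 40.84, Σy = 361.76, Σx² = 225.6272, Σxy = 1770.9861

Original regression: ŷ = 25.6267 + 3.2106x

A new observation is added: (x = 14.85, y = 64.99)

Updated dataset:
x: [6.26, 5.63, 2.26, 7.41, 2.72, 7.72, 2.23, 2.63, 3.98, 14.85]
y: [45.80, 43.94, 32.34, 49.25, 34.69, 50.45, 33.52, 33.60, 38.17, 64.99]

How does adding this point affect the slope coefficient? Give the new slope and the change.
New slope β₁ = 2.6433 versus 3.2106 before: a change of -0.5673 (-17.7%).

The new point has HIGH LEVERAGE: x = 14.85 is far from the original mean x̄ = 40.84/9 ≈ 4.54 (original range [2.23, 7.72]).

Step 1: Update the sums with the new point (n goes from 9 to 10)
Σx  = 40.84 + 14.85 = 55.69
Σy  = 361.76 + 64.99 = 426.75
Σx² = 225.6272 + 14.85² = 225.6272 + 220.5225 = 446.1497
Σxy = 1770.9861 + 14.85×64.99 = 1770.9861 + 965.1015 = 2736.0876

Step 2: Recompute the slope with b₁ = (nΣxy − ΣxΣy) / (nΣx² − (Σx)²)
Numerator   = 10×2736.0876 − 55.69×426.75 = 27360.8760 − 23765.7075 = 3595.1685
Denominator = 10×446.1497 − 55.69² = 4461.4970 − 3101.3761 = 1360.1209
b₁(new) = 3595.1685 / 1360.1209 = 2.6433

(Same formula on the original sums: (9×1770.9861 − 40.84×361.76) / (9×225.6272 − 40.84²) = 1164.5965 / 362.7392 = 3.2106, matching the given fit.)

Step 3: Change in slope
Δβ₁ = 2.6433 − 3.2106 = -0.5673
Relative change = -0.5673 / 3.2106 × 100% = -17.7%
→ the slope decreases when the point is added.

Because the point sits below the extension of the original line at a high-leverage x, it tilts the fit down.
In practice: investigate whether it comes from the same population as the rest of the sample; refit with and without it and report both if conclusions differ.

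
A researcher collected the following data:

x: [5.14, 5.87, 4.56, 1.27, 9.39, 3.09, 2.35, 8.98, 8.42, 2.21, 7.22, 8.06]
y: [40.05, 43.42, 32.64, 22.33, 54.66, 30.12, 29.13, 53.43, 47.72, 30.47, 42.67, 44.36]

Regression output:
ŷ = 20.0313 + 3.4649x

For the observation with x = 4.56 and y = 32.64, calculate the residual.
Residual = -3.1912

The residual is the difference between the actual value and the predicted value:

Residual = y - ŷ

Step 1: Calculate predicted value
ŷ = 20.0313 + 3.4649 × 4.56
ŷ = 35.8312

Step 2: Calculate residual
Residual = 32.64 - 35.8312
Residual = -3.1912

Sign check: y < ŷ, so the point is below the line and the fit overestimates here.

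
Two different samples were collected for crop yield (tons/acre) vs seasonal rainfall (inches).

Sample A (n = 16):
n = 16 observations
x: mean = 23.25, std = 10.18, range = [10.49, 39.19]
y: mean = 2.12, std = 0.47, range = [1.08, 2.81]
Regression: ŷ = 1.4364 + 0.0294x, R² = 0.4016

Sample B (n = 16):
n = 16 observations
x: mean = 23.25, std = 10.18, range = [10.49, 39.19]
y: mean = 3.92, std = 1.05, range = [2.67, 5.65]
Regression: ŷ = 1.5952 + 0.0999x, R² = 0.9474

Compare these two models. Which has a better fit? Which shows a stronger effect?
Model B has the better fit (R² = 0.9474 vs 0.4016). Model B shows the stronger effect (|β₁| = 0.0999 vs 0.0294).

Model Comparison:

Goodness of fit (R²):
- Model A: R² = 0.4016 → 40.16% of variance in crop yield explained
- Model B: R² = 0.9474 → 94.74% of variance in crop yield explained
- 0.9474 > 0.4016 → Model B has the better fit

Strength of effect — compare |β₁|:
- Model A: β₁ = 0.0294 → predicted crop yield rises 0.0294 tons/acre per additional inch of rainfall
- Model B: β₁ = 0.0999 → predicted crop yield rises 0.0999 tons/acre per additional inch of rainfall
- |0.0294| < |0.0999| → Model B shows the stronger marginal effect

Notes:
- R² measures how tightly points cluster around the line; β₁ measures how steep the line is — they answer different questions.
- A better fit (higher R²) doesn't necessarily mean a more important relationship.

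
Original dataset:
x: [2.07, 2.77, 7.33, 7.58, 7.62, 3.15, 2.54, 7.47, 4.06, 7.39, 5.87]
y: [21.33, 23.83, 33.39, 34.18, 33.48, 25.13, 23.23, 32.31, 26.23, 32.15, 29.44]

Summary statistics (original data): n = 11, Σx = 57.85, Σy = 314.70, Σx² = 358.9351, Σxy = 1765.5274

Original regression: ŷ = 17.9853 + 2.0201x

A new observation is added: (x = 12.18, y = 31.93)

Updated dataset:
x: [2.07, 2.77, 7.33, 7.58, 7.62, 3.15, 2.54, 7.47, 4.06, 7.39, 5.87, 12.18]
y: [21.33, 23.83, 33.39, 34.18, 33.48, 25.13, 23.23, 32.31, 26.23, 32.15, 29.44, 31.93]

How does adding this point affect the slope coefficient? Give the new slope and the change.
The slope changes from 2.0201 to 1.3342 (change of -0.6859, or -34.0%).

The new point has HIGH LEVERAGE: x = 12.18 is far from the original mean x̄ = 57.85/11 ≈ 5.26 (original range [2.07, 7.62]).

Step 1: Update the sums with the new point (n goes from 11 to 12)
Σx  = 57.85 + 12.18 = 70.03
Σy  = 314.70 + 31.93 = 346.63
Σx² = 358.9351 + 12.18² = 358.9351 + 148.3524 = 507.2875
Σxy = 1765.5274 + 12.18×31.93 = 1765.5274 + 388.9074 = 2154.4348

Step 2: Recompute the slope with b₁ = (nΣxy − ΣxΣy) / (nΣx² − (Σx)²)
Numerator   = 12×2154.4348 − 70.03×346.63 = 25853.2176 − 24274.4989 = 1578.7187
Denominator = 12×507.2875 − 70.03² = 6087.4500 − 4904.2009 = 1183.2491
b₁(new) = 1578.7187 / 1183.2491 = 1.3342

(Same formula on the original sums: (11×1765.5274 − 57.85×314.70) / (11×358.9351 − 57.85²) = 1215.4064 / 601.6636 = 2.0201, matching the given fit.)

Step 3: Change in slope
Δβ₁ = 1.3342 − 2.0201 = -0.6859
Relative change = -0.6859 / 2.0201 × 100% = -34.0%
→ the slope decreases when the point is added.

A high-leverage point only changes the slope if it is off the original line; here y = 31.93 is below the original trend, so the slope decreases.
In practice: check such a point for data-entry or measurement error.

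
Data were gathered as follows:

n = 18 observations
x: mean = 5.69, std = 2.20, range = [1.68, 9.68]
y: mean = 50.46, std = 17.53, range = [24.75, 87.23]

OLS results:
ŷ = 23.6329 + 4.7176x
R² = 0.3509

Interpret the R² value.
About 35.09% of the variability in y is accounted for by the regression on x (R² = 0.3509) — a moderate linear fit.

The coefficient of determination R² is the fraction of the total variation in y that the fitted line accounts for.

Here R² = 0.3509:
- Explained: 35.09% of the variation in y
- Unexplained (residual): 100% − 35.09% = 64.91%
- Rule of thumb (below 0.3 weak; 0.3 to below 0.7 moderate; 0.7 and above strong) → moderate

Note: R² never decreases when predictors are added, so it should not be used alone to compare models of different size.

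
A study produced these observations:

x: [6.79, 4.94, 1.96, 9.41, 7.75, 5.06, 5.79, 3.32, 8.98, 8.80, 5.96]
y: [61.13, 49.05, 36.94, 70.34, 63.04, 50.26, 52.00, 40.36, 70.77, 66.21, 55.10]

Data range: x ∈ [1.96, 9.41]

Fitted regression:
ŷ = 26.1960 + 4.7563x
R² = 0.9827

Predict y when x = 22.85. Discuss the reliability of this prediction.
ŷ = 134.8775 (extrapolation — x = 22.85 lies outside [1.96, 9.41], so reliability is low).

Prediction calculation:
ŷ = 26.1960 + 4.7563 × 22.85
ŷ = 134.8775

Reliability:
- Data range: x ∈ [1.96, 9.41]
- Prediction point: x = 22.85 is 13.44 units above the observed range → this is EXTRAPOLATION, not interpolation

Why that matters here:
- The standard error of prediction grows with (x − x̄)², and x = 22.85 is far from x̄ = 6.25
- There are no observations near this x to validate the fitted line there
- The linear relationship may not hold outside the observed range

A defensible statement: 'if the linear trend continued to x = 22.85, y would be about 134.8775' — the premise is untested.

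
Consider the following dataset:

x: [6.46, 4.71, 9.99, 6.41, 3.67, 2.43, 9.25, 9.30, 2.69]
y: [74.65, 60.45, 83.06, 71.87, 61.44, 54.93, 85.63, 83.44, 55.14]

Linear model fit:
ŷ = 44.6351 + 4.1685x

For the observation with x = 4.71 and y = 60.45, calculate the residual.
Residual = -3.8187

The residual is the difference between the actual value and the predicted value:

Residual = y - ŷ

Step 1: Calculate predicted value
ŷ = 44.6351 + 4.1685 × 4.71
ŷ = 64.2687

Step 2: Calculate residual
Residual = 60.45 - 64.2687
Residual = -3.8187

The residual is negative, so the observed y = 60.45 sits below the regression line (the line overestimates it by 3.8187).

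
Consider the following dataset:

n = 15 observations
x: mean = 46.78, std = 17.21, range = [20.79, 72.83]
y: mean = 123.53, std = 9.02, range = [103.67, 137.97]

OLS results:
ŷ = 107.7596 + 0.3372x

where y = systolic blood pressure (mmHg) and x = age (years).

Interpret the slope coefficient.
On average, blood pressure is about 0.3372 mmHg higher for every extra year of age.

The slope coefficient β₁ = 0.3372 represents the marginal effect of age on blood pressure.

Interpretation:
- Age up by 1 year → predicted blood pressure increases by 0.3372 mmHg
- The effect is assumed constant over the observed range of x (linearity)
- The sign (+) gives the direction; the magnitude 0.3372 gives the size of the effect per year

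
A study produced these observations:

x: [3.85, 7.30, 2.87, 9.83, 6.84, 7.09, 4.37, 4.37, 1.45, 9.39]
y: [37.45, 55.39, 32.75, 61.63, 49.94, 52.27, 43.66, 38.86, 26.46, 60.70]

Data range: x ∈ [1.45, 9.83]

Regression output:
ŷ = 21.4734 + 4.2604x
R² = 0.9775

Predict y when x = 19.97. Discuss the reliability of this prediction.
ŷ = 106.5536 (extrapolation — x = 19.97 lies outside [1.45, 9.83], so reliability is low).

Prediction calculation:
ŷ = 21.4734 + 4.2604 × 19.97
ŷ = 106.5536

Reliability:
- Data range: x ∈ [1.45, 9.83]
- Prediction point: x = 19.97 is 10.14 units above the observed range → this is EXTRAPOLATION, not interpolation

Why that matters here:
- The linear relationship may not hold outside the observed range
- The standard error of prediction grows with (x − x̄)², and x = 19.97 is far from x̄ = 5.74
- There are no observations near this x to validate the fitted line there

Report the number if required, but flag clearly that it is an extrapolation.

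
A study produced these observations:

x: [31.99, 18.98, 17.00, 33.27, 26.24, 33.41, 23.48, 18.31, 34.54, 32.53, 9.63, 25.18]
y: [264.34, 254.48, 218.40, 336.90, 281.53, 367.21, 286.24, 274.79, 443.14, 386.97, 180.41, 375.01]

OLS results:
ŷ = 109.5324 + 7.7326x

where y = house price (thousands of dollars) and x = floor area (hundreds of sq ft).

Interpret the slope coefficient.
On average, house price is about 7.7326 thousand dollars higher for every extra hundred sq ft of floor area.

β₁ = 7.7326 is the change in predicted house price (thousand dollars) per additional hundred sq ft of floor area.

Interpretation:
- Floor area up by 1 hundred sq ft → predicted house price increases by 7.7326 thousand dollars
- The effect is assumed constant over the observed range of x (linearity)
- The sign (+) gives the direction; the magnitude 7.7326 gives the size of the effect per hundred sq ft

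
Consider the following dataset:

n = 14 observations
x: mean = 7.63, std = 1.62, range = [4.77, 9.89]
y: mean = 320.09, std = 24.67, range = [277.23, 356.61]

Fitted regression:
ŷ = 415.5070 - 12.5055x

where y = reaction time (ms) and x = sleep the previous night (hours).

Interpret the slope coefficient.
For each additional hour of sleep, predicted reaction time decreases by approximately 12.5055 ms.

The slope coefficient β₁ = -12.5055 represents the marginal effect of sleep on reaction time.

Interpretation:
- Sleep up by 1 hour → predicted reaction time decreases by 12.5055 ms
- This is a linear approximation: the same per-unit change is assumed across the whole observed x range

(β₀ = 415.5070 is the fitted value at x = 0 and is not part of the slope interpretation.)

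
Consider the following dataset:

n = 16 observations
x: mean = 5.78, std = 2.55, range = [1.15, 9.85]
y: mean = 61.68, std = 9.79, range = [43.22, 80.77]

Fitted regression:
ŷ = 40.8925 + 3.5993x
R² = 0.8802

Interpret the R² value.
R² = 0.8802 means 88.02% of the variation in y is explained by the linear relationship with x. This indicates a strong fit.

The coefficient of determination R² is the fraction of the total variation in y that the fitted line accounts for.

Here R² = 0.8802:
- Explained: 88.02% of the variation in y
- Unexplained (residual): 100% − 88.02% = 11.98%
- Rule of thumb (below 0.3 weak; 0.3 to below 0.7 moderate; 0.7 and above strong) → strong

Note: R² never decreases when predictors are added, so it should not be used alone to compare models of different size.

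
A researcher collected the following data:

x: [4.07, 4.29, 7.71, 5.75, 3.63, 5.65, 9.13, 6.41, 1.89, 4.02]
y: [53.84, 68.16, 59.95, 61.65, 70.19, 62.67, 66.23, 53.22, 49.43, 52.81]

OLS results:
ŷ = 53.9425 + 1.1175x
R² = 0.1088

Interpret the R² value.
About 10.88% of the variability in y is accounted for by the regression on x (R² = 0.1088) — a weak linear fit.

R² (coefficient of determination) measures the proportion of variance in y explained by the regression model.

Here R² = 0.1088:
- Explained: 10.88% of the variation in y
- Unexplained (residual): 100% − 10.88% = 89.12%
- Rule of thumb (below 0.3 weak; 0.3 to below 0.7 moderate; 0.7 and above strong) → weak

Note: R² says nothing about causation, and a high R² does not by itself mean the linear form is appropriate — check the residuals.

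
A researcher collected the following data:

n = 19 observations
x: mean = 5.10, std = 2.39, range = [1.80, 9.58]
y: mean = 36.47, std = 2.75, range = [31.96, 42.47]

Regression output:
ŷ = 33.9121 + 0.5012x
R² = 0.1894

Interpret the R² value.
About 18.94% of the variability in y is accounted for by the regression on x (R² = 0.1894) — a weak linear fit.

R² (coefficient of determination) measures the proportion of variance in y explained by the regression model.

Here R² = 0.1894:
- Explained: 18.94% of the variation in y
- Unexplained (residual): 100% − 18.94% = 81.06%
- Rule of thumb (below 0.3 weak; 0.3 to below 0.7 moderate; 0.7 and above strong) → weak

Equivalently, for simple linear regression R² = r², so |r| = √0.1894 ≈ 0.4352.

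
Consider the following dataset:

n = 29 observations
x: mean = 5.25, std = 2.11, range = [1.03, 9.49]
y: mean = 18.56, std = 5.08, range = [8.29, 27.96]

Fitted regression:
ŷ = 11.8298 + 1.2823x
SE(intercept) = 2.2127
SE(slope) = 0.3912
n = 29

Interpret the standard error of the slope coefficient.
The slope 1.2823 is pinned down to within about ±0.3912 (one SE) by these data — relative uncertainty 30.5%, i.e. moderately precise.

SE(β̂₁) = 0.3912 says: if we drew many samples of n = 29 from the same population and refit each time, the fitted slopes would scatter with a standard deviation of roughly 0.3912 around the true β₁.

Relative precision:
- SE / |β̂₁| = 0.3912 / 1.2823 = 30.5%
- Rule of thumb (under 20%: precise; 20% to under 50%: moderately precise; 50% or more: imprecise) → moderately precise

Link to interval estimation: a confidence interval for β₁ is β̂₁ ± t* × 0.3912, so SE sets the half-width per unit of t*.

What drives SE(β̂₁): more residual scatter → larger SE; wider spread of x values → smaller SE.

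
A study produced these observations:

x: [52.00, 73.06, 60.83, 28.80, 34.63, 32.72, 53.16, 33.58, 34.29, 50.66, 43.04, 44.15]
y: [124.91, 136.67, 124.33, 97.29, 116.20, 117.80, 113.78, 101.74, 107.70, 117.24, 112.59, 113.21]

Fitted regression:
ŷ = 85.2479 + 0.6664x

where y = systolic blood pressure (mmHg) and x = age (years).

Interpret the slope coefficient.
On average, blood pressure is about 0.6664 mmHg higher for every extra year of age.

The slope coefficient β₁ = 0.6664 represents the marginal effect of age on blood pressure.

Interpretation:
- Age up by 1 year → predicted blood pressure increases by 0.6664 mmHg
- This is a linear approximation: the same per-unit change is assumed across the whole observed x range

The intercept β₀ = 85.2479 is the predicted blood pressure when age = 0; since the smallest observed x is 28.80, this is an extrapolation and mainly anchors the line.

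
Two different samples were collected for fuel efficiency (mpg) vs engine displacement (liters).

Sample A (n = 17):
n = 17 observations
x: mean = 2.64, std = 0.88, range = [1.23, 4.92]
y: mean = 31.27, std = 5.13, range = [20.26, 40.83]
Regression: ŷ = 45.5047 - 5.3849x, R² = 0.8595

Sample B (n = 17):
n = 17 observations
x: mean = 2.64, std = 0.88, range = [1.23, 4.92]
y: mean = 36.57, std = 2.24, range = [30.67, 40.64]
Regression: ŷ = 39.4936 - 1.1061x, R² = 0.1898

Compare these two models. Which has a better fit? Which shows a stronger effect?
Model A has the better fit (R² = 0.8595 vs 0.1898). Model A shows the stronger effect (|β₁| = 5.3849 vs 1.1061).

Model Comparison:

Which explains more variance? (R²)
- Model A: R² = 0.8595 → 85.95% of variance in fuel efficiency explained
- Model B: R² = 0.1898 → 18.98% of variance in fuel efficiency explained
- 0.8595 > 0.1898 → Model A has the better fit

Effect size (slope magnitude):
- Model A: β₁ = -5.3849 → predicted fuel efficiency falls 5.3849 mpg per additional liter of engine displacement
- Model B: β₁ = -1.1061 → predicted fuel efficiency falls 1.1061 mpg per additional liter of engine displacement
- |-5.3849| > |-1.1061| → Model A shows the stronger marginal effect

Note: A better fit (higher R²) doesn't necessarily mean a more important relationship.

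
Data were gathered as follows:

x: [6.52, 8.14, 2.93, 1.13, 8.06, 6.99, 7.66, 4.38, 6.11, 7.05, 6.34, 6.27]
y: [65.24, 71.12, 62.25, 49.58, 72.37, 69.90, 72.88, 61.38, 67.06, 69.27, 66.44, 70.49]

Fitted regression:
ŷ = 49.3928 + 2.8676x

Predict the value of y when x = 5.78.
ŷ = 65.9675

Plug x = 5.78 into the fitted line:

ŷ = 49.3928 + 2.8676 × 5.78
ŷ = 49.3928 + 16.5747
ŷ = 65.9675

This is a point prediction; actual observations scatter around it by roughly the residual standard deviation.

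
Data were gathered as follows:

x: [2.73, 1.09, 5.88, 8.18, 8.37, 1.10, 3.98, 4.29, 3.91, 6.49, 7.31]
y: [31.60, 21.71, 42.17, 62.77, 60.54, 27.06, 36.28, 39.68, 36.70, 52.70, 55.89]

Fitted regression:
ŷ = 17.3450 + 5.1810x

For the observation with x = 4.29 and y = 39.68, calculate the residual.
Residual = 0.1085

The residual is the difference between the actual value and the predicted value:

Residual = y - ŷ

Step 1: Calculate predicted value
ŷ = 17.3450 + 5.1810 × 4.29
ŷ = 39.5715

Step 2: Calculate residual
Residual = 39.68 - 39.5715
Residual = 0.1085

Sign check: y > ŷ, so the point is above the line and the fit underestimates here.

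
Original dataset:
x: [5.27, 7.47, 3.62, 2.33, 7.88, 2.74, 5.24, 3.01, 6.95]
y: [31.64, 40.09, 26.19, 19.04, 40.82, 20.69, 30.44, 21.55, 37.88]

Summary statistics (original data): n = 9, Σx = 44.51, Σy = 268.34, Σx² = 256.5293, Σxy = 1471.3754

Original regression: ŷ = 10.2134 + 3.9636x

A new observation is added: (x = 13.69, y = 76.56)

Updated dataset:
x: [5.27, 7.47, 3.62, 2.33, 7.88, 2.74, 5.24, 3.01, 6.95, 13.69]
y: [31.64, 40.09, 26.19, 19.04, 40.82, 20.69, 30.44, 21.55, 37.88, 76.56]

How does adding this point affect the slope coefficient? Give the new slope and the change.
New slope β₁ = 4.8675 versus 3.9636 before: a change of +0.9039 (+22.8%).

x = 13.69 lies well outside the original x-range [2.33, 7.88] (x̄ ≈ 4.95), so this observation has high leverage and can move the slope substantially.

Step 1: Update the sums with the new point (n goes from 9 to 10)
Σx  = 44.51 + 13.69 = 58.20
Σy  = 268.34 + 76.56 = 344.90
Σx² = 256.5293 + 13.69² = 256.5293 + 187.4161 = 443.9454
Σxy = 1471.3754 + 13.69×76.56 = 1471.3754 + 1048.1064 = 2519.4818

Step 2: Recompute the slope with b₁ = (nΣxy − ΣxΣy) / (nΣx² − (Σx)²)
Numerator   = 10×2519.4818 − 58.20×344.90 = 25194.8180 − 20073.1800 = 5121.6380
Denominator = 10×443.9454 − 58.20² = 4439.4540 − 3387.2400 = 1052.2140
b₁(new) = 5121.6380 / 1052.2140 = 4.8675

(Same formula on the original sums: (9×1471.3754 − 44.51×268.34) / (9×256.5293 − 44.51²) = 1298.5652 / 327.6236 = 3.9636, matching the given fit.)

Step 3: Change in slope
Δβ₁ = 4.8675 − 3.9636 = +0.9039
Relative change = +0.9039 / 3.9636 × 100% = +22.8%
→ the slope increases when the point is added.

Because the point sits above the extension of the original line at a high-leverage x, it tilts the fit up.
In practice: check such a point for data-entry or measurement error; investigate whether it comes from the same population as the rest of the sample.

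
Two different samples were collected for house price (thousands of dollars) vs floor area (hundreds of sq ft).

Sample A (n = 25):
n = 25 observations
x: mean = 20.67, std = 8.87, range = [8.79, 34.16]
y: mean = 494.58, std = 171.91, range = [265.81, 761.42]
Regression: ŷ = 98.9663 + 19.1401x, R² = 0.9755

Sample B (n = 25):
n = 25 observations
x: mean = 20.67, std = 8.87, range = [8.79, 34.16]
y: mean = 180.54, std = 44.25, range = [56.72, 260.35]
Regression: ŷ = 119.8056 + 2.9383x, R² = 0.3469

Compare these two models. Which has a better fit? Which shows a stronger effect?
Model A has the better fit (R² = 0.9755 vs 0.3469). Model A shows the stronger effect (|β₁| = 19.1401 vs 2.9383).

Model Comparison:

Which explains more variance? (R²)
- Model A: R² = 0.9755 → 97.55% of variance in house price explained
- Model B: R² = 0.3469 → 34.69% of variance in house price explained
- 0.9755 > 0.3469 → Model A has the better fit

Strength of effect — compare |β₁|:
- Model A: β₁ = 19.1401 → predicted house price rises 19.1401 thousand dollars per additional hundred sq ft of floor area
- Model B: β₁ = 2.9383 → predicted house price rises 2.9383 thousand dollars per additional hundred sq ft of floor area
- |19.1401| > |2.9383| → Model A shows the stronger marginal effect

Notes:
- A better fit (higher R²) doesn't necessarily mean a more important relationship.
- R² measures how tightly points cluster around the line; β₁ measures how steep the line is — they answer different questions.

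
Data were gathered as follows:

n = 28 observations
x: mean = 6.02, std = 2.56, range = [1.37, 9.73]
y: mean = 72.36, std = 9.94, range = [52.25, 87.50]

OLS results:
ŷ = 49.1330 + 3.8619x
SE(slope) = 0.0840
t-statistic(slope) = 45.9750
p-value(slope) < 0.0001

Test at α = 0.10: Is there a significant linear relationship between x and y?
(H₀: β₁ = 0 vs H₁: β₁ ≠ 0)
Reject H₀: p-value < 0.0001 < α = 0.10. The linear relationship is significant at the 10% level.

Hypothesis test for the slope coefficient:

H₀: β₁ = 0 (no linear relationship)
H₁: β₁ ≠ 0 (linear relationship exists)

Test statistic: t = β̂₁ / SE(β̂₁) = 3.8619 / 0.0840 = 45.9750

The p-value (<0.0001) is the probability, under H₀, of a t-statistic at least as extreme as |t| = 45.9750 (two-sided, df = n − 2 = 26).

Decision rule: reject H₀ if p-value < α.
p-value < 0.0001 < α = 0.10 → reject H₀.

Conclusion: the linear association between x and y is significant at the 10% level.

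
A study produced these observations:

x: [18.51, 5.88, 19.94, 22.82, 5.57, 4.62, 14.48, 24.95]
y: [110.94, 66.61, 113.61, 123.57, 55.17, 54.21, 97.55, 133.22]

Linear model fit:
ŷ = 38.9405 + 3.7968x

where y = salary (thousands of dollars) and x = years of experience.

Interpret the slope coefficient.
For each additional year of experience, predicted salary increases by approximately 3.7968 thousand dollars.

The slope coefficient β₁ = 3.7968 represents the marginal effect of experience on salary.

Interpretation:
- Experience up by 1 year → predicted salary increases by 3.7968 thousand dollars
- The effect is assumed constant over the observed range of x (linearity)
- The slope describes association in these data, not necessarily a causal effect

The intercept β₀ = 38.9405 is the predicted salary when experience = 0; since the smallest observed x is 4.62, this is an extrapolation and mainly anchors the line.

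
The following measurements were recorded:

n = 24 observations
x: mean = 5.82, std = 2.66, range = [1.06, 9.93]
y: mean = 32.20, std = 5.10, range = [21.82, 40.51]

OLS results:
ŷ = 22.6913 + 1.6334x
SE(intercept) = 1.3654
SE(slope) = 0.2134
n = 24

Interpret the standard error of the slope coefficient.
SE(slope) = 0.2134 measures the uncertainty in the estimated slope. The coefficient is estimated precisely (SE/|β̂₁| = 13.1%).

What SE measures:
- The standard error quantifies the sampling variability of the coefficient estimate
- It is the estimated standard deviation of β̂₁ across hypothetical repeated samples of the same size
- Smaller SE → more precise estimate

Relative precision:
- SE / |β̂₁| = 0.2134 / 1.6334 = 13.1%
- Rule of thumb (under 20%: precise; 20% to under 50%: moderately precise; 50% or more: imprecise) → precise

Link to the t-test: t = β̂₁ / SE(β̂₁) = 1.6334 / 0.2134 = 7.6542, the statistic for H₀: β₁ = 0.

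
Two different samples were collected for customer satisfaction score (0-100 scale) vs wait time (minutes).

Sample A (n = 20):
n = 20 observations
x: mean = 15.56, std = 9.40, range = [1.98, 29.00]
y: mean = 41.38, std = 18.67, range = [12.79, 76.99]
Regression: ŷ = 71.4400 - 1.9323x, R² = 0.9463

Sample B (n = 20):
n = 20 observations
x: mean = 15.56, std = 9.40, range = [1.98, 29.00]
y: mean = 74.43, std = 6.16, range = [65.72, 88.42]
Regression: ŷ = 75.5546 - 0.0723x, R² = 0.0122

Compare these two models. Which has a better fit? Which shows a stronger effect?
Model A has the better fit (R² = 0.9463 vs 0.0122). Model A shows the stronger effect (|β₁| = 1.9323 vs 0.0723).

Model Comparison:

Which explains more variance? (R²)
- Model A: R² = 0.9463 → 94.63% of variance in satisfaction score explained
- Model B: R² = 0.0122 → 1.22% of variance in satisfaction score explained
- 0.9463 > 0.0122 → Model A has the better fit

Strength of effect — compare |β₁|:
- Model A: β₁ = -1.9323 → predicted satisfaction score falls 1.9323 points per additional minute of wait time
- Model B: β₁ = -0.0723 → predicted satisfaction score falls 0.0723 points per additional minute of wait time
- |-1.9323| > |-0.0723| → Model A shows the stronger marginal effect

Note: A better fit (higher R²) doesn't necessarily mean a more important relationship.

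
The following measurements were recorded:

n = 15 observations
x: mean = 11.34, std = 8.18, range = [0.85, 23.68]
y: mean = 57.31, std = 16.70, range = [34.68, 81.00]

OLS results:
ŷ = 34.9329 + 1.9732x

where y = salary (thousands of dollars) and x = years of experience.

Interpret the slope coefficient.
On average, salary is about 1.9732 thousand dollars higher for every extra year of experience.

The slope coefficient β₁ = 1.9732 represents the marginal effect of experience on salary.

Interpretation:
- Experience up by 1 year → predicted salary increases by 1.9732 thousand dollars
- The effect is assumed constant over the observed range of x (linearity)
- The sign (+) gives the direction; the magnitude 1.9732 gives the size of the effect per year

(β₀ = 34.9329 is the fitted value at x = 0 and is not part of the slope interpretation.)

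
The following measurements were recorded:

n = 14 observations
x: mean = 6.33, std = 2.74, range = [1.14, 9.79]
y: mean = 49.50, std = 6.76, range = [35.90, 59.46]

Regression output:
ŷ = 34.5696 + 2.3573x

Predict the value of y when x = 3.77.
ŷ = 43.4566

To predict y for x = 3.77, substitute into the regression equation:

ŷ = 34.5696 + 2.3573 × 3.77
ŷ = 34.5696 + 8.8870
ŷ = 43.4566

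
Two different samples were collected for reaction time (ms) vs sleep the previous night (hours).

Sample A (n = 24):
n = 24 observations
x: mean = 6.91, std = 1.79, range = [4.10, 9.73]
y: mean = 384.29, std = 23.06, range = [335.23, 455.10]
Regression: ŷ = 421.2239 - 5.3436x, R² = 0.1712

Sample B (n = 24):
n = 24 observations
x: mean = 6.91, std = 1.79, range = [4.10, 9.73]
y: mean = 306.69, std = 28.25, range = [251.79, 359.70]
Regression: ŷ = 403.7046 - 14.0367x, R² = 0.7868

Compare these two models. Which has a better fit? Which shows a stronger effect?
Model B has the better fit (R² = 0.7868 vs 0.1712). Model B shows the stronger effect (|β₁| = 14.0367 vs 5.3436).

Model Comparison:

Fit — compare R²:
- Model A: R² = 0.1712 → 17.12% of variance in reaction time explained
- Model B: R² = 0.7868 → 78.68% of variance in reaction time explained
- 0.7868 > 0.1712 → Model B has the better fit

Strength of effect — compare |β₁|:
- Model A: β₁ = -5.3436 → predicted reaction time falls 5.3436 ms per additional hour of sleep
- Model B: β₁ = -14.0367 → predicted reaction time falls 14.0367 ms per additional hour of sleep
- |-5.3436| < |-14.0367| → Model B shows the stronger marginal effect

Note: A better fit (higher R²) doesn't necessarily mean a more important relationship.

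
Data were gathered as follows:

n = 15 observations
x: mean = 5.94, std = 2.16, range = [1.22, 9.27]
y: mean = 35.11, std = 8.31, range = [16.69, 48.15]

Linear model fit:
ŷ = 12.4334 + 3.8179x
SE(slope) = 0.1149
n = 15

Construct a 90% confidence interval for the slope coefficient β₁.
The 90% CI for β₁ is (3.6144, 4.0214)

Confidence interval for the slope:

The 90% CI for β₁ is: β̂₁ ± t*(α/2, n-2) × SE(β̂₁)

Step 1: Find critical t-value
- Confidence level = 0.9
- Degrees of freedom = n - 2 = 15 - 2 = 13
- t*(α/2, 13) = 1.7709

Step 2: Calculate margin of error
Margin = 1.7709 × 0.1149 = 0.2035

Step 3: Construct interval
CI = 3.8179 ± 0.2035
CI = (3.6144, 4.0214)

Interpretation: each one-unit increase in x is associated with a change in mean y of between 3.6144 and 4.0214, with 90% confidence.
Both endpoints are positive, so the data support a genuinely positive slope at this confidence level.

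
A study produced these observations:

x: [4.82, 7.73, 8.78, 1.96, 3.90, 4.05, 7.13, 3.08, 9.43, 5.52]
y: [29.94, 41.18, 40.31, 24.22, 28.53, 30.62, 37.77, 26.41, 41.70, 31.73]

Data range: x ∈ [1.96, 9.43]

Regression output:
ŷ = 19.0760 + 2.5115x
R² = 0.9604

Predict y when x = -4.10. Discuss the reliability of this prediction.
ŷ = 8.7789, but this is extrapolation (below the data range [1.96, 9.43]) and may be unreliable.

Prediction calculation:
ŷ = 19.0760 + 2.5115 × (-4.10)
ŷ = 8.7789

Reliability:
- Data range: x ∈ [1.96, 9.43]
- Prediction point: x = -4.10 is 6.06 units below the observed range → this is EXTRAPOLATION, not interpolation

Why that matters here:
- R² describes fit only over the sampled x values; it says nothing about behaviour beyond them
- The standard error of prediction grows with (x − x̄)², and x = -4.10 is far from x̄ = 5.64
- There are no observations near this x to validate the fitted line there

A defensible statement: 'if the linear trend continued to x = -4.10, y would be about 8.7789' — the premise is untested.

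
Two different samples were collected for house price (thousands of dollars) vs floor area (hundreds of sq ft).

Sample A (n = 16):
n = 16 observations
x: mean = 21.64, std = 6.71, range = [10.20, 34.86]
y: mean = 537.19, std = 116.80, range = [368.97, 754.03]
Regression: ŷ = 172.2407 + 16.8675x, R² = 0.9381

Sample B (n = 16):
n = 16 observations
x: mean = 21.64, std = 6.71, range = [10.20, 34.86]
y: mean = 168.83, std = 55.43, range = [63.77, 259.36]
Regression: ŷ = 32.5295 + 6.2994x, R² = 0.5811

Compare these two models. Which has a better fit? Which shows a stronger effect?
Model A has the better fit (R² = 0.9381 vs 0.5811). Model A shows the stronger effect (|β₁| = 16.8675 vs 6.2994).

Model Comparison:

Which explains more variance? (R²)
- Model A: R² = 0.9381 → 93.81% of variance in house price explained
- Model B: R² = 0.5811 → 58.11% of variance in house price explained
- 0.9381 > 0.5811 → Model A has the better fit

Strength of effect — compare |β₁|:
- Model A: β₁ = 16.8675 → predicted house price rises 16.8675 thousand dollars per additional hundred sq ft of floor area
- Model B: β₁ = 6.2994 → predicted house price rises 6.2994 thousand dollars per additional hundred sq ft of floor area
- |16.8675| > |6.2994| → Model A shows the stronger marginal effect

Notes:
- The two samples could reflect different populations, time periods, or measurement quality.
- A steeper slope doesn't make a better model if the scatter around the line is large.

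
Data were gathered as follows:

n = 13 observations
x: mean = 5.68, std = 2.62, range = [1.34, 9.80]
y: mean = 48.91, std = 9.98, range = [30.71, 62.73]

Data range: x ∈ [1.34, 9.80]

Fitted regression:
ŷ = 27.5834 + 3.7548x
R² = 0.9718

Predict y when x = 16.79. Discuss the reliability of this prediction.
ŷ = 90.6265, but this is extrapolation (above the data range [1.34, 9.80]) and may be unreliable.

Prediction calculation:
ŷ = 27.5834 + 3.7548 × 16.79
ŷ = 90.6265

Reliability:
- Data range: x ∈ [1.34, 9.80]
- Prediction point: x = 16.79 is 6.99 units above the observed range → this is EXTRAPOLATION, not interpolation

Why that matters here:
- The standard error of prediction grows with (x − x̄)², and x = 16.79 is far from x̄ = 5.68
- There are no observations near this x to validate the fitted line there

The R² = 0.9718 only validates the fit within [1.34, 9.80]; treat ŷ = 90.6265 with caution.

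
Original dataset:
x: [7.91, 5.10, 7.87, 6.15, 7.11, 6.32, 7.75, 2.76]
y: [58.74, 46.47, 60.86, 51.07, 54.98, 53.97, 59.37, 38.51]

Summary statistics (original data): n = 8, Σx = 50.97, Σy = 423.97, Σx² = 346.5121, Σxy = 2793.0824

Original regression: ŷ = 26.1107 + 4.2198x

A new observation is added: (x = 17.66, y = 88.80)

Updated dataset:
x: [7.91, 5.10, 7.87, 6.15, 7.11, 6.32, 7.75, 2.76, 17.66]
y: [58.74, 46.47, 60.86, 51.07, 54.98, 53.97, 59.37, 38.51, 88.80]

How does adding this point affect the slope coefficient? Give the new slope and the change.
The slope changes from 4.2198 to 3.3406 (change of -0.8792, or -20.8%).

The new point has HIGH LEVERAGE: x = 17.66 is far from the original mean x̄ = 50.97/8 ≈ 6.37 (original range [2.76, 7.91]).

Step 1: Update the sums with the new point (n goes from 8 to 9)
Σx  = 50.97 + 17.66 = 68.63
Σy  = 423.97 + 88.80 = 512.77
Σx² = 346.5121 + 17.66² = 346.5121 + 311.8756 = 658.3877
Σxy = 2793.0824 + 17.66×88.80 = 2793.0824 + 1568.2080 = 4361.2904

Step 2: Recompute the slope with b₁ = (nΣxy − ΣxΣy) / (nΣx² − (Σx)²)
Numerator   = 9×4361.2904 − 68.63×512.77 = 39251.6136 − 35191.4051 = 4060.2085
Denominator = 9×658.3877 − 68.63² = 5925.4893 − 4710.0769 = 1215.4124
b₁(new) = 4060.2085 / 1215.4124 = 3.3406

(Same formula on the original sums: (8×2793.0824 − 50.97×423.97) / (8×346.5121 − 50.97²) = 734.9083 / 174.1559 = 4.2198, matching the given fit.)

Step 3: Change in slope
Δβ₁ = 3.3406 − 4.2198 = -0.8792
Relative change = -0.8792 / 4.2198 × 100% = -20.8%
→ the slope decreases when the point is added.

A high-leverage point only changes the slope if it is off the original line; here y = 88.80 is below the original trend, so the slope decreases.
In practice: check such a point for data-entry or measurement error.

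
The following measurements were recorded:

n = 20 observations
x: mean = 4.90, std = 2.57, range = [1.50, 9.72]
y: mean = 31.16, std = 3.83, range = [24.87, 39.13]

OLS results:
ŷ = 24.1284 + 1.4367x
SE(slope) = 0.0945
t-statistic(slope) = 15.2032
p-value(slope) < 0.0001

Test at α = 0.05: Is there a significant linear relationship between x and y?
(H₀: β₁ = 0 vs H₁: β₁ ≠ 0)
Reject H₀: p-value < 0.0001 < α = 0.05. The linear relationship is significant at the 5% level.

Hypothesis test for the slope coefficient:

H₀: β₁ = 0 (no linear relationship)
H₁: β₁ ≠ 0 (linear relationship exists)

Test statistic: t = β̂₁ / SE(β̂₁) = 1.4367 / 0.0945 = 15.2032

p < 0.0001: how often a slope estimate this far from 0 (in SE units) would arise by chance if β₁ were truly 0.

Decision rule: reject H₀ if p-value < α.
p-value < 0.0001 < α = 0.05 → reject H₀.

At α = 0.05 the data do provide convincing evidence of a nonzero slope.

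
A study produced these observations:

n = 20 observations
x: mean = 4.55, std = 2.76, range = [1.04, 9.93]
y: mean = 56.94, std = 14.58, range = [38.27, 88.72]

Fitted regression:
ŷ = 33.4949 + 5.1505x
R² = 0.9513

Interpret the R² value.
The model explains 95.13% of the variance in y (R² = 0.9513), leaving 4.87% unexplained; the fit is strong.

The coefficient of determination R² is the fraction of the total variation in y that the fitted line accounts for.

Here R² = 0.9513:
- Explained: 95.13% of the variation in y
- Unexplained (residual): 100% − 95.13% = 4.87%
- Rule of thumb (below 0.3 weak; 0.3 to below 0.7 moderate; 0.7 and above strong) → strong

Note: R² never decreases when predictors are added, so it should not be used alone to compare models of different size.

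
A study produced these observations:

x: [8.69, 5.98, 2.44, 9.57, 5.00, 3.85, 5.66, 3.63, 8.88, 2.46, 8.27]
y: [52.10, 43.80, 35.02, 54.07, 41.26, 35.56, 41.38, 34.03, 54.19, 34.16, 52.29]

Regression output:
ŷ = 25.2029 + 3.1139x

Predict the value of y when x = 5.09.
ŷ = 41.0527

x = 5.09 lies inside the observed range [2.44, 9.57], so the fitted equation applies directly:

ŷ = 25.2029 + 3.1139 × 5.09
ŷ = 25.2029 + 15.8498
ŷ = 41.0527

This is the fitted mean response at that x — an individual observation would come with a wider prediction interval.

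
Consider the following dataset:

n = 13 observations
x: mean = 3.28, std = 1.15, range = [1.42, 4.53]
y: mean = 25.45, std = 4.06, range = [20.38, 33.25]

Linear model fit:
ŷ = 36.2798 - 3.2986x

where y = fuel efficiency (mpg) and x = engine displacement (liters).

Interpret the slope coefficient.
An increase of one liter in engine displacement is associated with a 3.2986 mpg decrease in predicted fuel efficiency.

β₁ = -3.2986 is the change in predicted fuel efficiency (mpg) per additional liter of engine displacement.

Interpretation:
- Engine displacement up by 1 liter → predicted fuel efficiency decreases by 3.2986 mpg
- The effect is assumed constant over the observed range of x (linearity)
- The slope describes association in these data, not necessarily a causal effect

The intercept β₀ = 36.2798 is the predicted fuel efficiency when engine displacement = 0; since the smallest observed x is 1.42, this is an extrapolation and mainly anchors the line.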